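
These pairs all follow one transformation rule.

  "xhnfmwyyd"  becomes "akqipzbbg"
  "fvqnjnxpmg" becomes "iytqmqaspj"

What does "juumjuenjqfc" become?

Looking at the pairs, the operation is to shift every letter 3 places forward in the alphabet (wrapping around).
Doing the same to "juumjuenjqfc": "mxxpmxhqmtif".

mxxpmxhqmtif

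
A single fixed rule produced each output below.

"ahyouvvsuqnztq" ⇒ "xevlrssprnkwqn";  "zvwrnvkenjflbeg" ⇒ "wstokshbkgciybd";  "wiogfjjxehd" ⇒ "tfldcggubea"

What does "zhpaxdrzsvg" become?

Rule — shift every letter 3 places backward in the alphabet (wrapping around).
For "zhpaxdrzsvg" the result is "wemxuaowpsd".

wemxuaowpsd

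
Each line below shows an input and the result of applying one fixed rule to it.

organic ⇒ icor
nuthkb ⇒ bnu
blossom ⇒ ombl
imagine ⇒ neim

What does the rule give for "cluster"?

Looking at the pairs, the operation is to move the first 2 characters to the end (rotate left by 2), then delete the first 3 characters.
Starting from "cluster": after the first operation, "ustercl"; after the second, "ercl".

ercl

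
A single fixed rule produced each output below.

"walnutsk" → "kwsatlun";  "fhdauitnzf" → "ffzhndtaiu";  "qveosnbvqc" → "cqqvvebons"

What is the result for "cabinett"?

The rule is to take characters alternately from the front and the back (1st, last, 2nd, 2nd-last, ...), then swap each adjacent pair of characters (1↔2, 3↔4, ...).
On "cabinett" that produces "tctaebni".
(Check on "walnutsk": → "wkasltnu" → "kwsatlun" ✓)

tctaebni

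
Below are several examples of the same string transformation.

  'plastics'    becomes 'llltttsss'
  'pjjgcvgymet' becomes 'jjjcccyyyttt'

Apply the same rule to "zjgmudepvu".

The rule is to keep one character in every 3, starting at position 2 (positions 2nd, 5th, 8th, ...), then repeat every character 3 times.
Applying both steps to "zjgmudepvu": "jup", then "jjjuuuppp".

jjjuuuppp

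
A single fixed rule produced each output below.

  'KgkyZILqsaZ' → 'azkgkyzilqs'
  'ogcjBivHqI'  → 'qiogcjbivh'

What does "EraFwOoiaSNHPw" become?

pwerafwooiasnh

The rule is to move the last 2 characters to the front (rotate right by 2), then convert every letter to lowercase.
On "EraFwOoiaSNHPw": the first step gives "PwEraFwOoiaSNH", and the second then gives "pwerafwooiasnh".
(Check on "ogcjBivHqI": → "qIogcjBivH" → "qiogcjbivh" ✓)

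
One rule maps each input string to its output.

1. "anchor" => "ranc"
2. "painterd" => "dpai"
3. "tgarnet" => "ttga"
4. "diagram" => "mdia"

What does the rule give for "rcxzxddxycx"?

The pattern: move the last character to the front, then keep only the first 4 characters.
On "rcxzxddxycx" that produces "xrcx".

xrcx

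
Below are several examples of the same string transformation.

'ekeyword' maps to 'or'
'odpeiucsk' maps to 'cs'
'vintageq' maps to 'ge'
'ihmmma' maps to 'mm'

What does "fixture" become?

Rule — move the last 3 characters to the front (rotate right by 3), then keep only the first 2 characters.
For "fixture", step one produces "urefixt"; step two turns that into "ur".

ur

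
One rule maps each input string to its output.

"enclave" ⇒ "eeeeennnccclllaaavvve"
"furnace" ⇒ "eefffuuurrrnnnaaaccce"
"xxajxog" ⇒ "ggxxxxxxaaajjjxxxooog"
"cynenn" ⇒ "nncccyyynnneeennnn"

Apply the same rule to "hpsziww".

wwhhhpppssszzziiiwwww

Rule — repeat every character 3 times, then move the last 2 characters to the front (rotate right by 2).
Working it through for "hpsziww": intermediate "hhhpppssszzziiiwwwwww", final "wwhhhpppssszzziiiwwww".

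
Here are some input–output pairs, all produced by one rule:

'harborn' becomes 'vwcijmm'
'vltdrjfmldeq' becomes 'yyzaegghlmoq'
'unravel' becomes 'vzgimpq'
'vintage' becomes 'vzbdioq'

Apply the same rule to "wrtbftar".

The transformation: sort the characters into alphabetical order, then shift every letter 5 places backward in the alphabet (wrapping around).
On "wrtbftar": the first step gives "abfrrttw", and the second then gives "vwammoor".

vwammoor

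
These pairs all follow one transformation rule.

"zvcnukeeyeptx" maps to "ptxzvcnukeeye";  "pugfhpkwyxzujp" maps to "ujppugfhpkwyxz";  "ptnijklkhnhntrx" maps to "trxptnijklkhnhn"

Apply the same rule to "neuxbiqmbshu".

Looking at the pairs, the operation is to move the last 3 characters to the front (rotate right by 3).
"neuxbiqmbshu" → "shuneuxbiqmb".

shuneuxbiqmb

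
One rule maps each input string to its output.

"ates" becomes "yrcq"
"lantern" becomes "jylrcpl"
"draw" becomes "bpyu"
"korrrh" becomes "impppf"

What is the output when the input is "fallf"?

The pattern: shift every letter 2 places backward in the alphabet (wrapping around).
Applying that to "fallf" gives "dyjjd".

dyjjd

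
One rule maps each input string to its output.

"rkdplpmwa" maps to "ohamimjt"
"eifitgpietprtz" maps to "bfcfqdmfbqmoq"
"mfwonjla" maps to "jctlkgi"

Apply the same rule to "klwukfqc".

hitrhcn

In each case the input is transformed by: delete the last character, then shift every letter 3 places backward in the alphabet (wrapping around).
Applying both steps to "klwukfqc": "klwukfq", then "hitrhcn".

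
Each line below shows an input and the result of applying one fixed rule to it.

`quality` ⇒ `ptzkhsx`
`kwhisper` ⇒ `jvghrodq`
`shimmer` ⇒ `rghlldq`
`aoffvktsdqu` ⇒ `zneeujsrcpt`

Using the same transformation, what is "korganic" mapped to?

jnqfzmhb

Looking at the pairs, the operation is to shift every letter 1 place backward in the alphabet (wrapping around).
Doing the same to "korganic": "jnqfzmhb".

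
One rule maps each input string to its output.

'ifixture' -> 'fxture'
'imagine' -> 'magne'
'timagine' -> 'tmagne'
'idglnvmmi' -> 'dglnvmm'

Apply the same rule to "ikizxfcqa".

Looking at the pairs, the operation is to remove every "i".
So "ikizxfcqa" becomes "kzxfcqa".

kzxfcqa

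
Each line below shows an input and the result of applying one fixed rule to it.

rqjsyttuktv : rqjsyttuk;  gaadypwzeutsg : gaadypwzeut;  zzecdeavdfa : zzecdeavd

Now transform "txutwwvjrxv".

The rule is to delete the last 2 characters.
So "txutwwvjrxv" becomes "txutwwvjr".

txutwwvjr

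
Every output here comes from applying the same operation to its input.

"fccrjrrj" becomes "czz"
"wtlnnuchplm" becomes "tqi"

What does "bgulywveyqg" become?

Looking at the pairs, the operation is to shift every letter 3 places backward in the alphabet (wrapping around), then keep only the first 3 characters.
Doing the same to "bgulywveyqg": "ydr".

ydr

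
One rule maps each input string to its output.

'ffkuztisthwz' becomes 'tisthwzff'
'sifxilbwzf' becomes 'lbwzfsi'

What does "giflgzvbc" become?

zvbcgi

What's happening: move the first 2 characters to the end (rotate left by 2), then delete the first 3 characters.
Working it through for "giflgzvbc": intermediate "flgzvbcgi", final "zvbcgi".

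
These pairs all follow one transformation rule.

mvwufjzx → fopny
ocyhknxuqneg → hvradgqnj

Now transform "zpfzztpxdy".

siyssmi

Looking at the pairs, the operation is to shift every letter 7 places backward in the alphabet (wrapping around), then delete the last 3 characters.
For "zpfzztpxdy", step one produces "siyssmiqwr"; step two turns that into "siyssmi".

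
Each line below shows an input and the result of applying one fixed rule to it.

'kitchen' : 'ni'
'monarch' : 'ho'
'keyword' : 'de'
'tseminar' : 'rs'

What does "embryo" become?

om

Looking at the pairs, the operation is to swap the first and last characters, then keep only the first 2 characters.
Doing the same to "embryo": "om".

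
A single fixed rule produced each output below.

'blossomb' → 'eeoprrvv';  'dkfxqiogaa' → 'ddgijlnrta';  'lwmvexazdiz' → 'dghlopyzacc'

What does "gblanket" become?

The transformation: sort the characters into alphabetical order, then shift every letter 3 places forward in the alphabet (wrapping around).
Starting from "gblanket": after the first operation, "abegklnt"; after the second, "dehjnoqw".
(Check on "dkfxqiogaa": → "aadfgikoqx" → "ddgijlnrta" ✓)

dehjnoqw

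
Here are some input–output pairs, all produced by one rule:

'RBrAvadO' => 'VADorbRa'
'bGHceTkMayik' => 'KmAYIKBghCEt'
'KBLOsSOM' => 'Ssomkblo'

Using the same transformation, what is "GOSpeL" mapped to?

PElgos

What's happening: swap the front and back halves of the string, then flip the case of every letter.
On "GOSpeL": the first step gives "peLGOS", and the second then gives "PElgos".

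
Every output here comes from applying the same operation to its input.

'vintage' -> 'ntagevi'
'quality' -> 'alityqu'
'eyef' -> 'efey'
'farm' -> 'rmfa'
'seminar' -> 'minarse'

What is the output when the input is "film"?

The pattern: move the first 2 characters to the end (rotate left by 2).
So "film" becomes "lmfi".

lmfi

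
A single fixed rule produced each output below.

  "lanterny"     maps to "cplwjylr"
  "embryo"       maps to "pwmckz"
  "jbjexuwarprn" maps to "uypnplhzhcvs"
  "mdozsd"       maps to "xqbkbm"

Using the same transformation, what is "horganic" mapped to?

Looking at the pairs, the operation is to shift every letter 2 places backward in the alphabet (wrapping around), then swap the front and back halves of the string.
Applying both steps to "horganic": "fmpeylga", then "ylgafmpe".
(Check on "lanterny": → "jylrcplw" → "cplwjylr" ✓)

ylgafmpe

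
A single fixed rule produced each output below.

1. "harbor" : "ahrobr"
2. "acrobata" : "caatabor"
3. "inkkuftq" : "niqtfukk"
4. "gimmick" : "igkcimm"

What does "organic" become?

rocinag

The transformation: move the first 2 characters to the end (rotate left by 2), then reverse the string.
Applying both steps to "organic": "ganicor", then "rocinag".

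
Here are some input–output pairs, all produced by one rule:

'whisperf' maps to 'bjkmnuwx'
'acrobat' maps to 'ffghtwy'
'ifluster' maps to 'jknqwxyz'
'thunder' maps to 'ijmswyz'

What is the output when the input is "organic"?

fhlnstw

In each case the input is transformed by: shift every letter 5 places forward in the alphabet (wrapping around), then sort the characters into alphabetical order.
Starting from "organic": after the first operation, "twlfsnh"; after the second, "fhlnstw".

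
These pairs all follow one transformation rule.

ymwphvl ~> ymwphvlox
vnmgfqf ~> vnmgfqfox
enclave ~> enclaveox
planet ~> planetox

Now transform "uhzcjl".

Looking at the pairs, the operation is to append "ox".
So "uhzcjl" becomes "uhzcjlox".

uhzcjlox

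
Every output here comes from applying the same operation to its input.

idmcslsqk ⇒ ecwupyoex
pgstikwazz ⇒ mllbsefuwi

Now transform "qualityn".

The transformation: move the last 3 characters to the front (rotate right by 3), then shift every letter 12 places forward in the alphabet (wrapping around).
Working it through for "qualityn": intermediate "tynquali", final "fkzcgmxu".

fkzcgmxu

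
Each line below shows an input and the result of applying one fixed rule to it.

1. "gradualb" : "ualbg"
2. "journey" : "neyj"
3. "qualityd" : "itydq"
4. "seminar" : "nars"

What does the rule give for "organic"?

The rule is to move the first character to the end, then delete the first 3 characters.
Starting from "organic": after the first operation, "rganico"; after the second, "nico".

nico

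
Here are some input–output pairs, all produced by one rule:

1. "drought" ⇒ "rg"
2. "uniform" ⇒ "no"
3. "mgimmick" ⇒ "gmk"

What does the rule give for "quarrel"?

Each output is the input with this applied: keep one character in every 3, starting at position 2 (positions 2nd, 5th, 8th, ...).
Applying that to "quarrel" gives "ur".

ur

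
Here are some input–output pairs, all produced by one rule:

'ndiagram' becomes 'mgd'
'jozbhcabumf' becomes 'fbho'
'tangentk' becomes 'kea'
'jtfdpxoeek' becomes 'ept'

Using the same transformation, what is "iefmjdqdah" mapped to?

In each case the input is transformed by: keep one character in every 3, starting at position 2 (positions 2nd, 5th, 8th, ...), then reverse the string.
Starting from "iefmjdqdah": after the first operation, "ejd"; after the second, "dje".

dje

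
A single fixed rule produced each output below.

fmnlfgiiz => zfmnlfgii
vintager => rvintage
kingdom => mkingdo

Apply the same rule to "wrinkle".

The pattern: move the last character to the front.
So "wrinkle" becomes "ewrinkl".

ewrinkl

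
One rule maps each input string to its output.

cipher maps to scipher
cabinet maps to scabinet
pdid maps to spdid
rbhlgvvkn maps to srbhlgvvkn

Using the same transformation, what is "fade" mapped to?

The pattern: prepend "s".
"fade" → "sfade".

sfade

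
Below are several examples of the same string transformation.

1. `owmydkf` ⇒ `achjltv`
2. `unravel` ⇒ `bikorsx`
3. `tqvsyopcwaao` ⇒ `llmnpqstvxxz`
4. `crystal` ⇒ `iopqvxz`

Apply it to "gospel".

bdilmp

Each output is the input with this applied: shift every letter 3 places backward in the alphabet (wrapping around), then sort the characters into alphabetical order.
"gospel" → "dlpmbi" → "bdilmp".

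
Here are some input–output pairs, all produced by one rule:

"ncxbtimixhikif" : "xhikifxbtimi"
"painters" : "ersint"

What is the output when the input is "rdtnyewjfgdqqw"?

The rule is to delete the first 2 characters, then swap the front and back halves of the string.
On "rdtnyewjfgdqqw": the first step gives "tnyewjfgdqqw", and the second then gives "fgdqqwtnyewj".
(Check on "painters": → "inters" → "ersint" ✓)

fgdqqwtnyewj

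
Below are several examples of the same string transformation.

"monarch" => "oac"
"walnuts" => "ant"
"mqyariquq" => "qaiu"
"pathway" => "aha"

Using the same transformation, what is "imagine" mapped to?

Each output is the input with this applied: keep every other character starting from the second (positions 2nd, 4th, 6th, ...).
Doing the same to "imagine": "mgn".

mgn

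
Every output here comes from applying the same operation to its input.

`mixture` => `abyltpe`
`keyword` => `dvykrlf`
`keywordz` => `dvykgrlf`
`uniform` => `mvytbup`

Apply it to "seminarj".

Looking at the pairs, the operation is to move the first 3 characters to the end (rotate left by 3), then shift every letter 7 places forward in the alphabet (wrapping around).
For "seminarj" the result is "puhyqzlt".

puhyqzlt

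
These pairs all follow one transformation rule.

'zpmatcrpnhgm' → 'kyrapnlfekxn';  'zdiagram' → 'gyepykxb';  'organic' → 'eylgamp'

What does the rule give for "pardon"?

The pattern: move the first 2 characters to the end (rotate left by 2), then shift every letter 2 places backward in the alphabet (wrapping around).
Working it through for "pardon": intermediate "rdonpa", final "pbmlny".

pbmlny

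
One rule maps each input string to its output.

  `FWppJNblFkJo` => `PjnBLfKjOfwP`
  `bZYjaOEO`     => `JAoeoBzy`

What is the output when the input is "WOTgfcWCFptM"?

What's happening: flip the case of every letter, then move the first 3 characters to the end (rotate left by 3).
"WOTgfcWCFptM" → "GFCwcfPTmwot".

GFCwcfPTmwot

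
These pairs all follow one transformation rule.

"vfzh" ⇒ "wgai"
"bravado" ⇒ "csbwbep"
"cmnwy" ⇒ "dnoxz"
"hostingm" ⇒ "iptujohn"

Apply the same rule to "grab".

hsbc

Each output is the input with this applied: shift every letter 1 place forward in the alphabet (wrapping around).
Applying that to "grab" gives "hsbc".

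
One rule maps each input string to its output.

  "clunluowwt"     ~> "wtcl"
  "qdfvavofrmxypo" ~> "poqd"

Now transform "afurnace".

Rule — move the first 2 characters to the end (rotate left by 2), then keep only the last 4 characters.
Doing the same to "afurnace": "ceaf".

ceaf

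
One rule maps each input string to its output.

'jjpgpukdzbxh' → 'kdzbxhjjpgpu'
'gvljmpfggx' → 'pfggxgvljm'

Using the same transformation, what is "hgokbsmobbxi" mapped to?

The rule is to swap the front and back halves of the string.
Applying that to "hgokbsmobbxi" gives "mobbxihgokbs".

mobbxihgokbs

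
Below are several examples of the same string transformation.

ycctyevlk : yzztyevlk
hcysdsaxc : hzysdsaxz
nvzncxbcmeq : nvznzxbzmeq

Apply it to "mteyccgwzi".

In each case the input is transformed by: replace every "c" with "z".
For "mteyccgwzi" the result is "mteyzzgwzi".

mteyzzgwzi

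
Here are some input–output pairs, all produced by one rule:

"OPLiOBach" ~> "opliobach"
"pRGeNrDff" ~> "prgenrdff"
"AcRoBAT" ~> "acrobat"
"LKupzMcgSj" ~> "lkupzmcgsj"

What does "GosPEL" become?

gospel

What's happening: convert every letter to lowercase.
So "GosPEL" becomes "gospel".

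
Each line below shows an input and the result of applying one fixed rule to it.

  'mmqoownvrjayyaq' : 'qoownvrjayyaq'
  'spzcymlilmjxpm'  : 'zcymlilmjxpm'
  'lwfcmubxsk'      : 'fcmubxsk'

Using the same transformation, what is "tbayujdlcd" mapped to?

ayujdlcd

Each output is the input with this applied: delete the first 2 characters.
So "tbayujdlcd" becomes "ayujdlcd".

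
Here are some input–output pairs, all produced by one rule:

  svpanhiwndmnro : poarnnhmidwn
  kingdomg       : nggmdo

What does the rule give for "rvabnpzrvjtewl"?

What's happening: delete the first 2 characters, then take characters alternately from the front and the back (1st, last, 2nd, 2nd-last, ...).
On "rvabnpzrvjtewl": the first step gives "abnpzrvjtewl", and the second then gives "albwneptzjrv".

albwneptzjrv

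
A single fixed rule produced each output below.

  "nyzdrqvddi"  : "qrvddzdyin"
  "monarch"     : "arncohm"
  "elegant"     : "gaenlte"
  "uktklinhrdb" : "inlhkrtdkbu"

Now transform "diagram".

Rule — take characters alternately from the front and the back (1st, last, 2nd, 2nd-last, ...), then reverse the string.
"diagram" → "dmiaarg" → "graaimd".

graaimd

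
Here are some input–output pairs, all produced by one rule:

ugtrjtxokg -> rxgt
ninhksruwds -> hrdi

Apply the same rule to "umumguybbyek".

Looking at the pairs, the operation is to move the first 3 characters to the end (rotate left by 3), then keep one character in every 3, starting at position 1 (positions 1st, 4th, 7th, ...).
"umumguybbyek" → "mguybbyekumu" → "myyu".
(Check on "ugtrjtxokg": → "rjtxokgugt" → "rxgt" ✓)

myyu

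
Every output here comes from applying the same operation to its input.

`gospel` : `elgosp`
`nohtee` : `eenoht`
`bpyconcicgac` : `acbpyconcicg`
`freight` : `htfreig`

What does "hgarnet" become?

ethgarn

The rule is to move the last 2 characters to the front (rotate right by 2).
On "hgarnet" that produces "ethgarn".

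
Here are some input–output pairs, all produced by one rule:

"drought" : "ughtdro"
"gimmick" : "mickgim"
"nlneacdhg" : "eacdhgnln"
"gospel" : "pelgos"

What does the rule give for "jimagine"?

The pattern: move the first 3 characters to the end (rotate left by 3).
On "jimagine" that produces "aginejim".

aginejim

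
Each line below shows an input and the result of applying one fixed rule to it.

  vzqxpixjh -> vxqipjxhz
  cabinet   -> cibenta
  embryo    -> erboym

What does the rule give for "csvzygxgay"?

czvgygxyas

Each output is the input with this applied: swap each adjacent pair of characters (1↔2, 3↔4, ...), then move the first character to the end.
Starting from "csvzygxgay": after the first operation, "sczvgygxya"; after the second, "czvgygxyas".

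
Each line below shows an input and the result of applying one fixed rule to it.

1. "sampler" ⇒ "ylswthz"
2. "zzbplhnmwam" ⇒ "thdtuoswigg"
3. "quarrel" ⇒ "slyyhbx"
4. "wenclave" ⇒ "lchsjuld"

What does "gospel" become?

Looking at the pairs, the operation is to shift every letter 7 places forward in the alphabet (wrapping around), then reverse the string.
Working it through for "gospel": intermediate "nvzwls", final "slwzvn".

slwzvn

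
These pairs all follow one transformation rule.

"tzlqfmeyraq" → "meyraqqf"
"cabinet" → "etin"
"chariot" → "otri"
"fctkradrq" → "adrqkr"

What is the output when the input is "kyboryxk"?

yxkor

The pattern: delete the first 3 characters, then move the first 2 characters to the end (rotate left by 2).
"kyboryxk" → "oryxk" → "yxkor".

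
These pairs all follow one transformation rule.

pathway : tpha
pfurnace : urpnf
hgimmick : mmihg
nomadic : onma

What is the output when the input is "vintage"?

What's happening: delete the last 3 characters, then sort the characters into reverse alphabetical order.
For "vintage", step one produces "vint"; step two turns that into "vtni".

vtni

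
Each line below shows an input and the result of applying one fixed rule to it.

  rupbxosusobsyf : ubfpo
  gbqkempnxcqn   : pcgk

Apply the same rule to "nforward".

Looking at the pairs, the operation is to swap the front and back halves of the string, then keep one character in every 3, starting at position 1 (positions 1st, 4th, 7th, ...).
Starting from "nforward": after the first operation, "wardnfor"; after the second, "wdo".
(Check on "rupbxosusobsyf": → "usobsyfrupbxos" → "ubfpo" ✓)

wdo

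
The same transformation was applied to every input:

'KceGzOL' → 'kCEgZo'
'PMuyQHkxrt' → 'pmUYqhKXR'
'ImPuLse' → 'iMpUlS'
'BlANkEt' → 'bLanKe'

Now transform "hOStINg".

HosTin

Each output is the input with this applied: flip the case of every letter, then delete the last character.
On "hOStINg": the first step gives "HosTinG", and the second then gives "HosTin".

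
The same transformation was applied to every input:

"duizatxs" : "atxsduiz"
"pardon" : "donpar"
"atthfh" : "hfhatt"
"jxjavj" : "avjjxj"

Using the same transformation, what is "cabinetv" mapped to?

Each output is the input with this applied: swap the front and back halves of the string.
So "cabinetv" becomes "netvcabi".

netvcabi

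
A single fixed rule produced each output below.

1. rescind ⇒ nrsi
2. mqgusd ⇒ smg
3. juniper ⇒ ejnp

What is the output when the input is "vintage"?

gvna

Each output is the input with this applied: move the last 2 characters to the front (rotate right by 2), then keep every other character starting from the first (positions 1st, 3rd, 5th, ...).
Applying both steps to "vintage": "gevinta", then "gvna".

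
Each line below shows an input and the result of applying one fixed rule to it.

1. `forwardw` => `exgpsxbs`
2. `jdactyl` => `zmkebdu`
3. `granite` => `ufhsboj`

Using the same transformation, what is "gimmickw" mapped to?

Rule — shift every letter 1 place forward in the alphabet (wrapping around), then move the last 2 characters to the front (rotate right by 2).
So "gimmickw" becomes "lxhjnnjd".

lxhjnnjd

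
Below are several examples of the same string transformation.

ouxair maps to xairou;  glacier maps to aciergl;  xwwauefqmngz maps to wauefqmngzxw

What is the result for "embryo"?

bryoem

What's happening: move the first 2 characters to the end (rotate left by 2).
So "embryo" becomes "bryoem".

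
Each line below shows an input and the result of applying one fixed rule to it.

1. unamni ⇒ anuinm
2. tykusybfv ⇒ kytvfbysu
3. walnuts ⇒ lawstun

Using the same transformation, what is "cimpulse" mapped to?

Rule — move the first 3 characters to the end (rotate left by 3), then reverse the string.
For "cimpulse", step one produces "pulsecim"; step two turns that into "miceslup".
(Check on "tykusybfv": → "usybfvtyk" → "kytvfbysu" ✓)

miceslup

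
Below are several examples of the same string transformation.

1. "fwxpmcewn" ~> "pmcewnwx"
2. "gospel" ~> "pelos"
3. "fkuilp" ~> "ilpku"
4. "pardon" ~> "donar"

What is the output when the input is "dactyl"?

tylac

The transformation: delete the first character, then move the first 2 characters to the end (rotate left by 2).
For "dactyl", step one produces "actyl"; step two turns that into "tylac".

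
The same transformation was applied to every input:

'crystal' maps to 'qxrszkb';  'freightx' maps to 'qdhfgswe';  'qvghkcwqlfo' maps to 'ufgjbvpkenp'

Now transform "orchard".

qbgzqcn

Looking at the pairs, the operation is to shift every letter 1 place backward in the alphabet (wrapping around), then move the first character to the end.
Applying both steps to "orchard": "nqbgzqc", then "qbgzqcn".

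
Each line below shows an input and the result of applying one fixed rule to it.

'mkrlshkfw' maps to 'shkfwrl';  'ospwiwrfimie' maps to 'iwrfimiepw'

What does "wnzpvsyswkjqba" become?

vsyswkjqbazp

Each output is the input with this applied: delete the first 2 characters, then move the first 2 characters to the end (rotate left by 2).
"wnzpvsyswkjqba" → "vsyswkjqbazp".
(Check on "ospwiwrfimie": → "pwiwrfimie" → "iwrfimiepw" ✓)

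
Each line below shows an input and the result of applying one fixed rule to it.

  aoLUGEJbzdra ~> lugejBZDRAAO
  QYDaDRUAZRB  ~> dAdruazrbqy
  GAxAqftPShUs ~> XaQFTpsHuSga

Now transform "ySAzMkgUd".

aZmKGuDYs

The pattern: move the first 2 characters to the end (rotate left by 2), then flip the case of every letter.
Starting from "ySAzMkgUd": after the first operation, "AzMkgUdyS"; after the second, "aZmKGuDYs".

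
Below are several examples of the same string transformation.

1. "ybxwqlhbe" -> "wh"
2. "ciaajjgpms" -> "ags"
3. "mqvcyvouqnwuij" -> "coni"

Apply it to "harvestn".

Rule — delete the first character, then keep one character in every 3, starting at position 3 (positions 3rd, 6th, 9th, ...).
"harvestn" → "arvestn" → "vt".

vt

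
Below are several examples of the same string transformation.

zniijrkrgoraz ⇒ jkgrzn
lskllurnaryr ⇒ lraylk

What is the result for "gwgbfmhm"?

The pattern: move the first 3 characters to the end (rotate left by 3), then keep every other character starting from the second (positions 2nd, 4th, 6th, ...).
Applying that to "gwgbfmhm" gives "fhgg".

fhgg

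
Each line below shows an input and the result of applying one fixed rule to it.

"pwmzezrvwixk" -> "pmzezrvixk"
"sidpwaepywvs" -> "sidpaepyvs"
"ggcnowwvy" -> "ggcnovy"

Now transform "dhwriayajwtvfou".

dhriayajtvfou

The rule is to remove every "w".
So "dhwriayajwtvfou" becomes "dhriayajtvfou".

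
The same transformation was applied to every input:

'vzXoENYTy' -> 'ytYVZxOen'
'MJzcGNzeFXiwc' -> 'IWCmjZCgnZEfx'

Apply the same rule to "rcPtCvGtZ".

gTzRCpTcV

Rule — move the last 3 characters to the front (rotate right by 3), then flip the case of every letter.
Working it through for "rcPtCvGtZ": intermediate "GtZrcPtCv", final "gTzRCpTcV".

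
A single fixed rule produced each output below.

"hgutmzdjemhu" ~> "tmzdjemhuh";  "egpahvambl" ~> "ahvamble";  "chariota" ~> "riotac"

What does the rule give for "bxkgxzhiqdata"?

gxzhiqdatab

Rule — move the first character to the end, then delete the first 2 characters.
Applying both steps to "bxkgxzhiqdata": "xkgxzhiqdatab", then "gxzhiqdatab".
(Check on "chariota": → "hariotac" → "riotac" ✓)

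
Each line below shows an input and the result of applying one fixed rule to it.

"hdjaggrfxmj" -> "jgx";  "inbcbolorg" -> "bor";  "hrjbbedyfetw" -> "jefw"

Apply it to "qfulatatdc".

utd

Each output is the input with this applied: keep one character in every 3, starting at position 3 (positions 3rd, 6th, 9th, ...).
On "qfulatatdc" that produces "utd".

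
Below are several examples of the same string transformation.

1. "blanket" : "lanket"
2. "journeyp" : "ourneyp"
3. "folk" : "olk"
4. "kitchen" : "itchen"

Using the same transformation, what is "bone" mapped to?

The rule is to delete the first character.
Applying that to "bone" gives "one".

one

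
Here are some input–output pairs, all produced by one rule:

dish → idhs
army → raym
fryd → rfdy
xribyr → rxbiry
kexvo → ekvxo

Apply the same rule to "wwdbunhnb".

wwbdnunhb

In each case the input is transformed by: swap each adjacent pair of characters (1↔2, 3↔4, ...).
"wwdbunhnb" → "wwbdnunhb".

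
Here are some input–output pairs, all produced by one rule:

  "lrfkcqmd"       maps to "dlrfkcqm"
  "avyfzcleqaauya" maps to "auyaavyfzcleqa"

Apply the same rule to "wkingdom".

mwkingdo

In each case the input is transformed by: swap the front and back halves of the string, then move the first 3 characters to the end (rotate left by 3).
For "wkingdom", step one produces "gdomwkin"; step two turns that into "mwkingdo".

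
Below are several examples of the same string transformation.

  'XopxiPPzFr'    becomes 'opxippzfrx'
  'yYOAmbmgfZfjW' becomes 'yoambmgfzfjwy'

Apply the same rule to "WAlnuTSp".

alnutspw

Each output is the input with this applied: move the first character to the end, then convert every letter to lowercase.
"WAlnuTSp" → "AlnuTSpW" → "alnutspw".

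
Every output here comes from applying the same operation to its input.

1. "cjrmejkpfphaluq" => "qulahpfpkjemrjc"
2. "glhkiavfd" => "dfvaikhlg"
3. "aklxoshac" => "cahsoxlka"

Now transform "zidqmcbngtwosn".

Each output is the input with this applied: reverse the string.
So "zidqmcbngtwosn" becomes "nsowtgnbcmqdiz".

nsowtgnbcmqdiz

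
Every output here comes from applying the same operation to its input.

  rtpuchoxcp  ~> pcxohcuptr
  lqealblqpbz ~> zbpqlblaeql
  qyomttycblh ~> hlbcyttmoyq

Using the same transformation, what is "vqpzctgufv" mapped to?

The pattern: reverse the string.
On "vqpzctgufv" that produces "vfugtczpqv".

vfugtczpqv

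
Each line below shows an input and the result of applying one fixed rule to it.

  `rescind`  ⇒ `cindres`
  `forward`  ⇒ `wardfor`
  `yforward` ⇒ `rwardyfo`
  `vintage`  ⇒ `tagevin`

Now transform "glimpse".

Looking at the pairs, the operation is to move the first 3 characters to the end (rotate left by 3).
So "glimpse" becomes "mpsegli".

mpsegli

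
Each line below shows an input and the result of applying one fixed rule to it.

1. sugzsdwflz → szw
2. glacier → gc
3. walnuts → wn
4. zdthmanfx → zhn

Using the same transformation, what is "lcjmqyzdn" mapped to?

lmz

The transformation: move the last 2 characters to the front (rotate right by 2), then keep one character in every 3, starting at position 3 (positions 3rd, 6th, 9th, ...).
"lcjmqyzdn" → "dnlcjmqyz" → "lmz".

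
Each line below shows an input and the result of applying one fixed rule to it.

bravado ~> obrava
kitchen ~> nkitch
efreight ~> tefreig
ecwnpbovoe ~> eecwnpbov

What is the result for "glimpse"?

The pattern: move the last 2 characters to the front (rotate right by 2), then delete the first character.
For "glimpse", step one produces "seglimp"; step two turns that into "eglimp".
(Check on "ecwnpbovoe": → "oeecwnpbov" → "eecwnpbov" ✓)

eglimp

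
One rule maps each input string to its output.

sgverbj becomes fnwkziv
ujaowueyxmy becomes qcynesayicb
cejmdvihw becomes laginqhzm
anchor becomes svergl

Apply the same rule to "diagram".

eqhmekv

What's happening: move the last 2 characters to the front (rotate right by 2), then shift every letter 4 places forward in the alphabet (wrapping around).
"diagram" → "amdiagr" → "eqhmekv".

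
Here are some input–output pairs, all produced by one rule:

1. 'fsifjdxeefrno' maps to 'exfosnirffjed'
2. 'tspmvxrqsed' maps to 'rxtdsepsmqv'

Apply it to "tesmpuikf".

Looking at the pairs, the operation is to take characters alternately from the front and the back (1st, last, 2nd, 2nd-last, ...), then move the last 2 characters to the front (rotate right by 2).
On "tesmpuikf" that produces "uptfeksim".

uptfeksim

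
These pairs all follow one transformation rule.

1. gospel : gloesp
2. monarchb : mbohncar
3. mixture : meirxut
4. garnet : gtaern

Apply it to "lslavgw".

The pattern: take characters alternately from the front and the back (1st, last, 2nd, 2nd-last, ...).
Doing the same to "lslavgw": "lwsglva".

lwsglva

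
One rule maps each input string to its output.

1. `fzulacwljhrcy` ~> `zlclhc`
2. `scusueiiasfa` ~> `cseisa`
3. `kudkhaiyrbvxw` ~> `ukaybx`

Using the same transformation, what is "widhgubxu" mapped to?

ihux

The transformation: keep every other character starting from the second (positions 2nd, 4th, 6th, ...).
For "widhgubxu" the result is "ihux".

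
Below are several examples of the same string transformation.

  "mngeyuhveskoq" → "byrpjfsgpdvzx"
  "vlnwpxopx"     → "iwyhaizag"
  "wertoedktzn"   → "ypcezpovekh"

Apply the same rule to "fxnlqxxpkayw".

The pattern: swap the first and last characters, then shift every letter 11 places forward in the alphabet (wrapping around).
Applying both steps to "fxnlqxxpkayw": "wxnlqxxpkayf", then "hiywbiiavljq".

hiywbiiavljq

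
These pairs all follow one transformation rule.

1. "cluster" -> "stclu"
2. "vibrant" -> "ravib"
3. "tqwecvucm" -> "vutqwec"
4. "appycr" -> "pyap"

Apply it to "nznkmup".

kmnzn

The transformation: delete the last 2 characters, then move the last 2 characters to the front (rotate right by 2).
Applying both steps to "nznkmup": "nznkm", then "kmnzn".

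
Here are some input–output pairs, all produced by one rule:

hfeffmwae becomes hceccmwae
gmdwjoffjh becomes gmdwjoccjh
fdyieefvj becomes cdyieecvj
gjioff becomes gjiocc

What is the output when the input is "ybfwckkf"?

ybcwckkc

The rule is to replace every "f" with "c".
Doing the same to "ybfwckkf": "ybcwckkc".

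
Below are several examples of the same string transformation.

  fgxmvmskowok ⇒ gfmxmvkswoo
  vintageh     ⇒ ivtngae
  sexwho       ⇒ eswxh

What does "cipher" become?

ichpe

The pattern: delete the last character, then swap each adjacent pair of characters (1↔2, 3↔4, ...).
For "cipher", step one produces "ciphe"; step two turns that into "ichpe".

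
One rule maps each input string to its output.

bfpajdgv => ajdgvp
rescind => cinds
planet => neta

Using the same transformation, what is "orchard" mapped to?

The rule is to delete the first 2 characters, then move the first character to the end.
Working it through for "orchard": intermediate "chard", final "hardc".

hardc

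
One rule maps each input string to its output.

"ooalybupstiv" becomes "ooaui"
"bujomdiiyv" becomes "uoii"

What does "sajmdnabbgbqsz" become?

aa

Rule — keep only the vowels.
On "sajmdnabbgbqsz" that produces "aa".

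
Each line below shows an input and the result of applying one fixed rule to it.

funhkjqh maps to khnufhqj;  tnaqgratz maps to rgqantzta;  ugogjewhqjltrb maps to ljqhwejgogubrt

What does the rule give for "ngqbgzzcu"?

Each output is the input with this applied: move the last 3 characters to the front (rotate right by 3), then reverse the string.
Starting from "ngqbgzzcu": after the first operation, "zcungqbgz"; after the second, "zgbqgnucz".

zgbqgnucz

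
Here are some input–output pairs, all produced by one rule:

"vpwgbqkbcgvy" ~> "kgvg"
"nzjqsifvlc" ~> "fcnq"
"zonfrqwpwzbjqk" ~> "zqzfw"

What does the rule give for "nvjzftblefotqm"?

fqnzb

The transformation: keep one character in every 3, starting at position 1 (positions 1st, 4th, 7th, ...), then move the last 2 characters to the front (rotate right by 2).
Applying both steps to "nvjzftblefotqm": "nzbfq", then "fqnzb".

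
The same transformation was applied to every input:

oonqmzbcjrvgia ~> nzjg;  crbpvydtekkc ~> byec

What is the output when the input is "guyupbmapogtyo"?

ybpt

Each output is the input with this applied: keep one character in every 3, starting at position 3 (positions 3rd, 6th, 9th, ...).
For "guyupbmapogtyo" the result is "ybpt".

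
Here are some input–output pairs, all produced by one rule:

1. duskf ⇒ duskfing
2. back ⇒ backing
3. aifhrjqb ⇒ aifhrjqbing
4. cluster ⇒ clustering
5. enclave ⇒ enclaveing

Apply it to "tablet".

tableting

The pattern: append "ing".
Doing the same to "tablet": "tableting".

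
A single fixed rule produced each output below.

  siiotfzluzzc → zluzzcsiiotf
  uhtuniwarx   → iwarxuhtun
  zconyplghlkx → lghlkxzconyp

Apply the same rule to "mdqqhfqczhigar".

Looking at the pairs, the operation is to swap the front and back halves of the string.
"mdqqhfqczhigar" → "czhigarmdqqhfq".

czhigarmdqqhfq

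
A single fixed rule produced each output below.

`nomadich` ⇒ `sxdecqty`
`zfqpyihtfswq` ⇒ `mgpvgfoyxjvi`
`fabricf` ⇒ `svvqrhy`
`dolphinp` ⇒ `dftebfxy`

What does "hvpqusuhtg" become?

In each case the input is transformed by: move the last 2 characters to the front (rotate right by 2), then shift every letter 10 places backward in the alphabet (wrapping around).
For "hvpqusuhtg", step one produces "tghvpqusuh"; step two turns that into "jwxlfgkikx".

jwxlfgkikx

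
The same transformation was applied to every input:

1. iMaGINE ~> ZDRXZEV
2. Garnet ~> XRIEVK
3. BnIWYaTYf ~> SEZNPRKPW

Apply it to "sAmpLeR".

The pattern: shift every letter 9 places backward in the alphabet (wrapping around), then convert every letter to uppercase.
For "sAmpLeR", step one produces "jRdgCvI"; step two turns that into "JRDGCVI".

JRDGCVI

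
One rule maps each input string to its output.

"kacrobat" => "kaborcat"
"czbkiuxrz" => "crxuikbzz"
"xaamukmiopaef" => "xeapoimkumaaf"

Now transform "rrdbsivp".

Each output is the input with this applied: reverse the string, then swap the first and last characters.
"rrdbsivp" → "pvisbdrr" → "rvisbdrp".

rvisbdrp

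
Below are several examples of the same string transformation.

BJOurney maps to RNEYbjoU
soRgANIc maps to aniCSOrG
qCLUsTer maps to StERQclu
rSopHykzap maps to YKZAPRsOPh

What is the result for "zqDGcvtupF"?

VTUPfZQdgC

The rule is to swap the front and back halves of the string, then flip the case of every letter.
Applying both steps to "zqDGcvtupF": "vtupFzqDGc", then "VTUPfZQdgC".
(Check on "soRgANIc": → "ANIcsoRg" → "aniCSOrG" ✓)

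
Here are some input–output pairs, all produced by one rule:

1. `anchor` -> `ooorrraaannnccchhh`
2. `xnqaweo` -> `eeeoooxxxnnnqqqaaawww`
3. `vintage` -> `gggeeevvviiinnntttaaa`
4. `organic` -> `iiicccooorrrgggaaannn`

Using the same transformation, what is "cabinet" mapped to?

Each output is the input with this applied: move the last 2 characters to the front (rotate right by 2), then repeat every character 3 times.
On "cabinet": the first step gives "etcabin", and the second then gives "eeetttcccaaabbbiiinnn".

eeetttcccaaabbbiiinnn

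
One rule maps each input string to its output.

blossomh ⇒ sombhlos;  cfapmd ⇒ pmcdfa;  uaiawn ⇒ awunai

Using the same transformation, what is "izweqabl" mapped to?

qabilzwe

What's happening: swap the first and last characters, then swap the front and back halves of the string.
Applying both steps to "izweqabl": "lzweqabi", then "qabilzwe".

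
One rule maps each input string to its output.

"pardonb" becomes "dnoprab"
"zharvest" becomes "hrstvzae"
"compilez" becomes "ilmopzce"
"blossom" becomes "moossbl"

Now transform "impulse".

Each output is the input with this applied: sort the characters into alphabetical order, then move the first 2 characters to the end (rotate left by 2).
Working it through for "impulse": intermediate "eilmpsu", final "lmpsuei".

lmpsuei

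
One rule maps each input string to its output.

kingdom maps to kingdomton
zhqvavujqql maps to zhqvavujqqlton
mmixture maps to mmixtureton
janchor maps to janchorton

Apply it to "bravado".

Looking at the pairs, the operation is to append "ton".
On "bravado" that produces "bravadoton".

bravadoton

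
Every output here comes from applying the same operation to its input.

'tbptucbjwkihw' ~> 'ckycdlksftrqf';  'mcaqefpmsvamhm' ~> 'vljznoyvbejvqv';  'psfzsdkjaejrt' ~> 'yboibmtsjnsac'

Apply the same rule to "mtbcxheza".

The rule is to shift every letter 9 places forward in the alphabet (wrapping around).
Doing the same to "mtbcxheza": "vcklgqnij".

vcklgqnij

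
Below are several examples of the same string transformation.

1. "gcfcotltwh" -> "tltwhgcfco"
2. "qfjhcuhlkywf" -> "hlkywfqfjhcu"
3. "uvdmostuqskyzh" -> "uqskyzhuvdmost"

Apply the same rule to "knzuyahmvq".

ahmvqknzuy

Looking at the pairs, the operation is to swap the front and back halves of the string.
For "knzuyahmvq" the result is "ahmvqknzuy".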